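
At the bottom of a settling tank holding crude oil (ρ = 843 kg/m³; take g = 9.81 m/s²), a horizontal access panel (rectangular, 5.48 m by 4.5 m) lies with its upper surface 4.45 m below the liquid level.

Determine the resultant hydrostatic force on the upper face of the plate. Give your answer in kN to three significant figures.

F ≈ 908 kN

γ = ρg = 843 × 9.81 / 1000 = 8.26983 kN/m³.
The plate is horizontal, so pressure is uniform at p = γ·h = 8.26983 × 4.45 = 36.8007 kN/m².
A = 5.48 × 4.5 = 24.66 m².
F = p·A = 36.8007 × 24.66 = 907.505 kN.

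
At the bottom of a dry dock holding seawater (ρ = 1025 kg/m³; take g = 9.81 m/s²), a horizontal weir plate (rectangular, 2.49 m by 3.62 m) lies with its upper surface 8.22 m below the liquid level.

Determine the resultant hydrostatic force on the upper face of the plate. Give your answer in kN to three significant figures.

F ≈ 745 kN

γ = ρg = 1025 × 9.81 / 1000 = 10.05525 kN/m³.
The plate is horizontal, so pressure is uniform at p = γ·h = 10.05525 × 8.22 = 82.6542 kN/m².
A = 2.49 × 3.62 = 9.0138 m².
F = p·A = 82.6542 × 9.0138 = 745.028 kN.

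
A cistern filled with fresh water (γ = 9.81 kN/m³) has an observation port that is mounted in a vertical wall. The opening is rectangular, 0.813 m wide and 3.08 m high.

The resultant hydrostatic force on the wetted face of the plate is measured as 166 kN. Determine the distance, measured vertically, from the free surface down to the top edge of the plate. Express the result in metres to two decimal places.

d_top ≈ 5.22 m

γ = 9.81 kN/m³.
A = 0.813 × 3.08 = 2.50404 m².
From F = γ·h_c·A, the centroid depth is h_c = 166/(9.81 × 2.50404) = 6.75768 m.
The centroid lies 3.08/2 = 1.54 m below the top edge, so the top edge sits at h_top = 6.75768 − 1.54 = 5.21768 m below the surface.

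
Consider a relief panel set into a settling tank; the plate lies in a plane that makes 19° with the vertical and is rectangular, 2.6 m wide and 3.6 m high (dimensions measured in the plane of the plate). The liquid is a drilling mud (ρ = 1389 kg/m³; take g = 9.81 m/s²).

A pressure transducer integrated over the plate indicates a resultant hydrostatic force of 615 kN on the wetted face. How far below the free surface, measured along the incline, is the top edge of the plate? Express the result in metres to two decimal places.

γ = ρg = 1389 × 9.81 / 1000 = 13.62609 kN/m³.
A = 2.6 × 3.6 = 9.36 m².
From F = γ·h_c·A, the centroid depth is h_c = 615/(13.62609 × 9.36) = 4.82201 m.
The plate makes 19° with the vertical, i.e. θ = 90° − 19° = 71° to the horizontal. Measuring y along the incline from the free-surface line, vertical depth h = y·sinθ with sinθ = 0.945519.
Along the incline, y_c = h_c/sinθ = 4.82201/0.945519 = 5.09986 m.
The centroid lies 3.6/2 = 1.8 m below the top edge, so the top edge sits at y_top = 5.09986 − 1.8 = 3.29986 m along the incline.

y_top ≈ 3.30 m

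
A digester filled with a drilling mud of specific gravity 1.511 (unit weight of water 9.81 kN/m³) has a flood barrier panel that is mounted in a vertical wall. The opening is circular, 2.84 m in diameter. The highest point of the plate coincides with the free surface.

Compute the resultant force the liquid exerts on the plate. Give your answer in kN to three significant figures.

γ = 1.511 × 9.81 = 14.82291 kN/m³.
The centroid is at the centre, 1.42 m below the top of the plate, so the centroid depth is h_c = 1.42 m.
A = π(1.42)² = 6.33471 m².
Resultant F = γ·h_c·A = 14.82291 × 1.42 × 6.33471 = 133.336 kN.

F ≈ 133 kN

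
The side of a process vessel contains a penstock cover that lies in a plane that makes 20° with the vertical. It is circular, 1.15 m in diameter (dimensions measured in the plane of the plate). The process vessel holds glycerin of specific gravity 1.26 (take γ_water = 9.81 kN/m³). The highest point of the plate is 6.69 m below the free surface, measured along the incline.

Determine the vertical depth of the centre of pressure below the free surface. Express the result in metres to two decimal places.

h_p = 6.84 m

γ = 1.26 × 9.81 = 12.3606 kN/m³.
The plate makes 20° with the vertical, i.e. θ = 90° − 20° = 70° to the horizontal. Measuring y along the incline from the free-surface line, vertical depth h = y·sinθ with sinθ = 0.939693.
The centroid is at the centre, 0.575 m below the top of the plate, so y_c = 6.69 + 0.575 = 7.265 m and h_c = 7.265 × 0.939693 = 6.82687 m.
A = π(0.575)² = 1.03869 m².
Resultant F = γ·h_c·A = 12.3606 × 6.82687 × 1.03869 = 87.649 kN.
I_c = πr⁴/4 = π × 0.575⁴/4 = 0.0858541 m⁴.
Centre of pressure: y_p = y_c + I_c/(y_c·A) = 7.265 + 0.0858541/(7.265 × 1.03869) = 7.265 + 0.0113773 = 7.27638 m along the plane.
Vertically, h_p = y_p·sinθ = 7.27638 × 0.939693 = 6.83756 m.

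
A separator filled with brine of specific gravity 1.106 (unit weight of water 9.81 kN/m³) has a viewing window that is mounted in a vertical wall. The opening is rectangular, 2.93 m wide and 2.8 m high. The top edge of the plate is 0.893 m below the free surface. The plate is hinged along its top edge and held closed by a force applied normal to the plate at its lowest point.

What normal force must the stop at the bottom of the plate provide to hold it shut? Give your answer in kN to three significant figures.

P ≈ 123 kN

γ = 1.106 × 9.81 = 10.84986 kN/m³.
The centroid lies 2.8/2 = 1.4 m below the top edge, so the centroid depth is h_c = 0.893 + 1.4 = 2.293 m.
A = 2.93 × 2.8 = 8.204 m².
Resultant F = γ·h_c·A = 10.84986 × 2.293 × 8.204 = 204.105 kN.
I_c = b·h³/12 = 2.93 × 2.8³/12 = 5.35995 m⁴.
Centre of pressure: y_p = y_c + I_c/(y_c·A) = 2.293 + 5.35995/(2.293 × 8.204) = 2.293 + 0.284925 = 2.57793 m along the plane.
The resultant acts 1.4 + 0.284925 = 1.68492 m (along the plate) below the hinge at the top edge, so the moment about the hinge is M = F × 1.68492 = 204.105 × 1.68492 = 343.901 kN·m.
A normal force at the bottom, 2.8 m from the hinge, must supply this moment: P = 343.901/2.8 = 122.822 kN.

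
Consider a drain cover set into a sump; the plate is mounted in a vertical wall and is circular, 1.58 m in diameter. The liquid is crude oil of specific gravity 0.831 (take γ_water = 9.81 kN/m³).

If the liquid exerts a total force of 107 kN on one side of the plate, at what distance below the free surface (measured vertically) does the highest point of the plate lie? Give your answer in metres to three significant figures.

d_top ≈ 5.90 m

γ = 0.831 × 9.81 = 8.15211 kN/m³.
A = π(0.79)² = 1.96067 m².
From F = γ·h_c·A, the centroid depth is h_c = 107/(8.15211 × 1.96067) = 6.69436 m.
The centroid is at the centre, 0.79 m below the top of the plate, so the highest point sits at h_top = 6.69436 − 0.79 = 5.90436 m below the surface.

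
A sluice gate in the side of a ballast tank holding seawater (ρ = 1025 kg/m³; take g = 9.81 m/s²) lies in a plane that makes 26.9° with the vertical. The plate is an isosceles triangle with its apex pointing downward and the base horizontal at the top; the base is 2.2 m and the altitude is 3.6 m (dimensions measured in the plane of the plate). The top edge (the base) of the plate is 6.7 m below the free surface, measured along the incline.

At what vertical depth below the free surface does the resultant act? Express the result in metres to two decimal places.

γ = ρg = 1025 × 9.81 / 1000 = 10.05525 kN/m³.
The plate makes 26.9° with the vertical, i.e. θ = 90° − 26.9° = 63.1° to the horizontal. Measuring y along the incline from the free-surface line, vertical depth h = y·sinθ with sinθ = 0.891798.
With the apex down, the centroid sits h/3 = 3.6/3 = 1.2 m below the base (the top edge), so y_c = 6.7 + 1.2 = 7.9 m and h_c = 7.9 × 0.891798 = 7.0452 m.
A = ½ × 2.2 × 3.6 = 3.96 m².
Resultant F = γ·h_c·A = 10.05525 × 7.0452 × 3.96 = 280.531 kN.
I_c = b·h³/36 = 2.2 × 3.6³/36 = 2.8512 m⁴.
Centre of pressure: y_p = y_c + I_c/(y_c·A) = 7.9 + 2.8512/(7.9 × 3.96) = 7.9 + 0.0911392 = 7.99114 m along the plane.
Vertically, h_p = y_p·sinθ = 7.99114 × 0.891798 = 7.12648 m.

h_p = 7.13 m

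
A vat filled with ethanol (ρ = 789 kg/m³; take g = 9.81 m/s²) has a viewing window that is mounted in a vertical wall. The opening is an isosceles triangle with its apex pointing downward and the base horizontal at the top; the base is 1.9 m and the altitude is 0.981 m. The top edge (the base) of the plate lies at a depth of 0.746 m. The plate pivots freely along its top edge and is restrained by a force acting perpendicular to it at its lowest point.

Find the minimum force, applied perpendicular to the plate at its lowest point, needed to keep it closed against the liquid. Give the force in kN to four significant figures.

P ≈ 2.973 kN

γ = ρg = 789 × 9.81 / 1000 = 7.74009 kN/m³.
With the apex down, the centroid sits h/3 = 0.981/3 = 0.327 m below the base (the top edge), so the centroid depth is h_c = 0.746 + 0.327 = 1.073 m.
A = ½ × 1.9 × 0.981 = 0.93195 m².
Resultant F = γ·h_c·A = 7.74009 × 1.073 × 0.93195 = 7.73995 kN.
I_c = b·h³/36 = 1.9 × 0.981³/36 = 0.0498262 m⁴.
Centre of pressure: y_p = y_c + I_c/(y_c·A) = 1.073 + 0.0498262/(1.073 × 0.93195) = 1.073 + 0.0498271 = 1.12283 m along the plane.
The resultant acts 0.327 + 0.0498271 = 0.376827 m (along the plate) below the hinge at the top edge, so the moment about the hinge is M = F × 0.376827 = 7.73995 × 0.376827 = 2.91662 kN·m.
A normal force at the bottom, 0.981 m from the hinge, must supply this moment: P = 2.91662/0.981 = 2.97311 kN.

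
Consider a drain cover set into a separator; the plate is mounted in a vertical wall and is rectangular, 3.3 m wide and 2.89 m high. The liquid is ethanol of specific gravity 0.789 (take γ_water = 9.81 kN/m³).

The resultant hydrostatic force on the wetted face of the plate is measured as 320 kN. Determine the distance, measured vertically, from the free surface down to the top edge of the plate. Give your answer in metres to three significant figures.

γ = 0.789 × 9.81 = 7.74009 kN/m³.
A = 3.3 × 2.89 = 9.537 m².
From F = γ·h_c·A, the centroid depth is h_c = 320/(7.74009 × 9.537) = 4.33503 m.
The centroid lies 2.89/2 = 1.445 m below the top edge, so the top edge sits at h_top = 4.33503 − 1.445 = 2.89003 m below the surface.

d_top ≈ 2.89 m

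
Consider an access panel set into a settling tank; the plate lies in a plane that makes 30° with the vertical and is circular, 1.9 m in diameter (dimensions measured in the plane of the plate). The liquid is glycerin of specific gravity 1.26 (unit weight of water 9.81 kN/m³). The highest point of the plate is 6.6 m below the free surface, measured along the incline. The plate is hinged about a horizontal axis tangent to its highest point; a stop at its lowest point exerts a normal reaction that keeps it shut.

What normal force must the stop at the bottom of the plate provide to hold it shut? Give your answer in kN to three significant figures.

γ = 1.26 × 9.81 = 12.3606 kN/m³.
The plate makes 30° with the vertical, i.e. θ = 90° − 30° = 60° to the horizontal. Measuring y along the incline from the free-surface line, vertical depth h = y·sinθ with sinθ = 0.866025.
The centroid is at the centre, 0.95 m below the top of the plate, so y_c = 6.6 + 0.95 = 7.55 m and h_c = 7.55 × 0.866025 = 6.53849 m.
A = π(0.95)² = 2.83529 m².
Resultant F = γ·h_c·A = 12.3606 × 6.53849 × 2.83529 = 229.147 kN.
I_c = πr⁴/4 = π × 0.95⁴/4 = 0.639712 m⁴.
Centre of pressure: y_p = y_c + I_c/(y_c·A) = 7.55 + 0.639712/(7.55 × 2.83529) = 7.55 + 0.0298841 = 7.57988 m along the plane.
The resultant acts 0.95 + 0.0298841 = 0.979884 m (along the plate) below the hinge at the top edge, so the moment about the hinge is M = F × 0.979884 = 229.147 × 0.979884 = 224.537 kN·m.
A normal force at the bottom, 1.9 m from the hinge, must supply this moment: P = 224.537/1.9 = 118.177 kN.

P ≈ 118 kN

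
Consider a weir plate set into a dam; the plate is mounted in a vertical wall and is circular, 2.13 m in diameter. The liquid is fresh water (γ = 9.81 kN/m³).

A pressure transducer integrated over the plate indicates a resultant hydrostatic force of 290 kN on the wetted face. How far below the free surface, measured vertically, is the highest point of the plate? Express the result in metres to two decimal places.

d_top ≈ 7.23 m

γ = 9.81 kN/m³.
A = π(1.065)² = 3.56327 m².
From F = γ·h_c·A, the centroid depth is h_c = 290/(9.81 × 3.56327) = 8.29622 m.
The centroid is at the centre, 1.065 m below the top of the plate, so the highest point sits at h_top = 8.29622 − 1.065 = 7.23122 m below the surface.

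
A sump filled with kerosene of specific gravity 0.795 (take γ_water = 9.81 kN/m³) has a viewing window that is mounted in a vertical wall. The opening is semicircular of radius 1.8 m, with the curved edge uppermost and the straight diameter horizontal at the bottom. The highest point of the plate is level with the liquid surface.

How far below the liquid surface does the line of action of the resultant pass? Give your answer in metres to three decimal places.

h_p = 1.255 m

γ = 0.795 × 9.81 = 7.79895 kN/m³.
The centroid lies 4r/(3π) = 0.763944 m above the diameter, so r − 4r/(3π) = 1.8 − 0.763944 = 1.03606 m below the topmost point, so the centroid depth is h_c = 1.03606 m.
A = πr²/2 = π × 1.8²/2 = 5.08938 m².
Resultant F = γ·h_c·A = 7.79895 × 1.03606 × 5.08938 = 41.1231 kN.
I_c = (π/8 − 8/(9π))·r⁴ = 0.109757 × 1.8⁴ = 1.15219 m⁴.
Centre of pressure: y_p = y_c + I_c/(y_c·A) = 1.03606 + 1.15219/(1.03606 × 5.08938) = 1.03606 + 0.218512 = 1.25457 m along the plane.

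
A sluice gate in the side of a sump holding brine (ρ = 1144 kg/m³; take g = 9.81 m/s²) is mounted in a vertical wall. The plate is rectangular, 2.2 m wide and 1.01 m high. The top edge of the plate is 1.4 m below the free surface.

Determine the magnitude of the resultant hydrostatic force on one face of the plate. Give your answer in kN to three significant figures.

γ = ρg = 1144 × 9.81 / 1000 = 11.22264 kN/m³.
The centroid lies 1.01/2 = 0.505 m below the top edge, so the centroid depth is h_c = 1.4 + 0.505 = 1.905 m.
A = 2.2 × 1.01 = 2.222 m².
Resultant F = γ·h_c·A = 11.22264 × 1.905 × 2.222 = 47.5044 kN.

F ≈ 47.5 kN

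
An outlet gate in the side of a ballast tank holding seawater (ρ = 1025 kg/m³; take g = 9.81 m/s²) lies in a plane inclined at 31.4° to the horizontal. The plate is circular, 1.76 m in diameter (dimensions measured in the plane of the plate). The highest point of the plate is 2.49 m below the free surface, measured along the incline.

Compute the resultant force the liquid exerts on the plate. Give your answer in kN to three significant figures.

γ = ρg = 1025 × 9.81 / 1000 = 10.05525 kN/m³.
Let θ = 31.4° be the plate's angle to the horizontal; measure y along the incline from where the plane meets the free surface. Vertical depth h = y·sinθ with sinθ = 0.521010.
The centroid is at the centre, 0.88 m below the top of the plate, so y_c = 2.49 + 0.88 = 3.37 m and h_c = 3.37 × 0.521010 = 1.7558 m.
A = π(0.88)² = 2.43285 m².
Resultant F = γ·h_c·A = 10.05525 × 1.7558 × 2.43285 = 42.952 kN.

F ≈ 43.0 kN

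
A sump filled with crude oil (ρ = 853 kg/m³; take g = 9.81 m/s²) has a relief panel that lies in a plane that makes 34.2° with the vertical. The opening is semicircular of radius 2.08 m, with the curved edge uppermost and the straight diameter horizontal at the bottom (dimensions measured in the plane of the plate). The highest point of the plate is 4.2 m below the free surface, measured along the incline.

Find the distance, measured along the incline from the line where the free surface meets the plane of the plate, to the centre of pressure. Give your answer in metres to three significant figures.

y_p = 5.45 m

γ = ρg = 853 × 9.81 / 1000 = 8.36793 kN/m³.
The plate makes 34.2° with the vertical, i.e. θ = 90° − 34.2° = 55.8° to the horizontal. Measuring y along the incline from the free-surface line, vertical depth h = y·sinθ with sinθ = 0.827081.
The centroid lies 4r/(3π) = 0.882779 m above the diameter, so r − 4r/(3π) = 2.08 − 0.882779 = 1.19722 m below the topmost point, so y_c = 4.2 + 1.19722 = 5.39722 m and h_c = 5.39722 × 0.827081 = 4.46394 m.
A = πr²/2 = π × 2.08²/2 = 6.79589 m².
Resultant F = γ·h_c·A = 8.36793 × 4.46394 × 6.79589 = 253.853 kN.
I_c = (π/8 − 8/(9π))·r⁴ = 0.109757 × 2.08⁴ = 2.0544 m⁴.
Centre of pressure: y_p = y_c + I_c/(y_c·A) = 5.39722 + 2.0544/(5.39722 × 6.79589) = 5.39722 + 0.0560104 = 5.45323 m along the plane.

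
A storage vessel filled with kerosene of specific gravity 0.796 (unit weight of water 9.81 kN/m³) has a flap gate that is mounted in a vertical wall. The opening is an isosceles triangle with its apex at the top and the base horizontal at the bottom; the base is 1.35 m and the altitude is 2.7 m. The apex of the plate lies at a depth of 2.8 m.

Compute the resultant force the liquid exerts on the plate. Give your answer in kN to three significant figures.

F ≈ 65.5 kN

γ = 0.796 × 9.81 = 7.80876 kN/m³.
With the apex up, the centroid sits 2h/3 = 2 × 2.7/3 = 1.8 m below the apex, so the centroid depth is h_c = 2.8 + 1.8 = 4.6 m.
A = ½ × 1.35 × 2.7 = 1.8225 m².
Resultant F = γ·h_c·A = 7.80876 × 4.6 × 1.8225 = 65.4647 kN.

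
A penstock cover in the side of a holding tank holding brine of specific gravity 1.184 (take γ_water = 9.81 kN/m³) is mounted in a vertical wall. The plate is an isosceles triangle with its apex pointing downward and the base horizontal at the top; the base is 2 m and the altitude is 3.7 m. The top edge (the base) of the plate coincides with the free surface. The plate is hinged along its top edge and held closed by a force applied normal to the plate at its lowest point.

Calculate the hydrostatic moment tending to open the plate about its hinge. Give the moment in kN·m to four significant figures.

γ = 1.184 × 9.81 = 11.61504 kN/m³.
With the apex down, the centroid sits h/3 = 3.7/3 = 1.23333 m below the base (the top edge), so the centroid depth is h_c = 1.23333 m.
A = ½ × 2 × 3.7 = 3.7 m².
Resultant F = γ·h_c·A = 11.61504 × 1.23333 × 3.7 = 53.0032 kN.
I_c = b·h³/36 = 2 × 3.7³/36 = 2.81406 m⁴.
Centre of pressure: y_p = y_c + I_c/(y_c·A) = 1.23333 + 2.81406/(1.23333 × 3.7) = 1.23333 + 0.616669 = 1.85 m along the plane.
The resultant acts 1.23333 + 0.616669 = 1.85 m (along the plate) below the hinge at the top edge, so the moment about the hinge is M = F × 1.85 = 53.0032 × 1.85 = 98.0559 kN·m.

M ≈ 98.06 kN·m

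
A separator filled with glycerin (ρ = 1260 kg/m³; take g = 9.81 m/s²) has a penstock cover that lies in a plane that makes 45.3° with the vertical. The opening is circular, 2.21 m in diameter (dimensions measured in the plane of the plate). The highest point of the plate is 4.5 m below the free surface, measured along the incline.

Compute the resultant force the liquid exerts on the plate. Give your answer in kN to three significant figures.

F ≈ 187 kN

γ = ρg = 1260 × 9.81 / 1000 = 12.3606 kN/m³.
The plate makes 45.3° with the vertical, i.e. θ = 90° − 45.3° = 44.7° to the horizontal. Measuring y along the incline from the free-surface line, vertical depth h = y·sinθ with sinθ = 0.703395.
The centroid is at the centre, 1.105 m below the top of the plate, so y_c = 4.5 + 1.105 = 5.605 m and h_c = 5.605 × 0.703395 = 3.94253 m.
A = π(1.105)² = 3.83596 m².
Resultant F = γ·h_c·A = 12.3606 × 3.94253 × 3.83596 = 186.934 kN.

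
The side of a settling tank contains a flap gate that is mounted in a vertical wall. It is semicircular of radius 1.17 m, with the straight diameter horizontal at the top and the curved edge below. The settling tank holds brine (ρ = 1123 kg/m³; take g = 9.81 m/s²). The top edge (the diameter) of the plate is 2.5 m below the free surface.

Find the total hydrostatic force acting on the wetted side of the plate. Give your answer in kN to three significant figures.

F ≈ 71.0 kN

γ = ρg = 1123 × 9.81 / 1000 = 11.01663 kN/m³.
The centroid of a semicircle lies 4r/(3π) = 0.496563 m from the diameter, here below the top edge, so the centroid depth is h_c = 2.5 + 0.496563 = 2.99656 m.
A = πr²/2 = π × 1.17²/2 = 2.15026 m².
Resultant F = γ·h_c·A = 11.01663 × 2.99656 × 2.15026 = 70.9844 kN.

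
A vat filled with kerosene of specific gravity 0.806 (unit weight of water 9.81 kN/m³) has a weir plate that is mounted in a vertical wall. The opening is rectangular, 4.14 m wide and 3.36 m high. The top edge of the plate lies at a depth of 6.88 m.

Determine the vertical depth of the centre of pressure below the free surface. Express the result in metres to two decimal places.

h_p = 8.67 m

γ = 0.806 × 9.81 = 7.90686 kN/m³.
The centroid lies 3.36/2 = 1.68 m below the top edge, so the centroid depth is h_c = 6.88 + 1.68 = 8.56 m.
A = 4.14 × 3.36 = 13.9104 m².
Resultant F = γ·h_c·A = 7.90686 × 8.56 × 13.9104 = 941.494 kN.
I_c = b·h³/12 = 4.14 × 3.36³/12 = 13.0869 m⁴.
Centre of pressure: y_p = y_c + I_c/(y_c·A) = 8.56 + 13.0869/(8.56 × 13.9104) = 8.56 + 0.109907 = 8.66991 m along the plane.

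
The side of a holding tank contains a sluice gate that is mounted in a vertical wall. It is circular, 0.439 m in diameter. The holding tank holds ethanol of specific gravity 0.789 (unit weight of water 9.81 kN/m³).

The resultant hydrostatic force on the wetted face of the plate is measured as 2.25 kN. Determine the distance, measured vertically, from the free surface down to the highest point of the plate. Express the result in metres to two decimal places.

d_top ≈ 1.70 m

γ = 0.789 × 9.81 = 7.74009 kN/m³.
A = π(0.2195)² = 0.151363 m².
From F = γ·h_c·A, the centroid depth is h_c = 2.25/(7.74009 × 0.151363) = 1.92051 m.
The centroid is at the centre, 0.2195 m below the top of the plate, so the highest point sits at h_top = 1.92051 − 0.2195 = 1.70101 m below the surface.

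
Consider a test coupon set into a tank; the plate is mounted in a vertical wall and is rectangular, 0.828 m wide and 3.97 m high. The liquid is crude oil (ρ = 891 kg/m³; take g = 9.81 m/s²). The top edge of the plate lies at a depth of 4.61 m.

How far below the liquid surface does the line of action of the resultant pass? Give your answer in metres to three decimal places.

γ = ρg = 891 × 9.81 / 1000 = 8.74071 kN/m³.
The centroid lies 3.97/2 = 1.985 m below the top edge, so the centroid depth is h_c = 4.61 + 1.985 = 6.595 m.
A = 0.828 × 3.97 = 3.28716 m².
Resultant F = γ·h_c·A = 8.74071 × 6.595 × 3.28716 = 189.488 kN.
I_c = b·h³/12 = 0.828 × 3.97³/12 = 4.31738 m⁴.
Centre of pressure: y_p = y_c + I_c/(y_c·A) = 6.595 + 4.31738/(6.595 × 3.28716) = 6.595 + 0.199152 = 6.79415 m along the plane.

h_p = 6.794 m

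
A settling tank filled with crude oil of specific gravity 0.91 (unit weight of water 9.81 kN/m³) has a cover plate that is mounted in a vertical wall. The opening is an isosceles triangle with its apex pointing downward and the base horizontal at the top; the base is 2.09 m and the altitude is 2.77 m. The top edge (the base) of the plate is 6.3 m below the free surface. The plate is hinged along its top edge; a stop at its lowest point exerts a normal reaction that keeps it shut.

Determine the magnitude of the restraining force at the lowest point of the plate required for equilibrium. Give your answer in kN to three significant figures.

P ≈ 66.2 kN

γ = 0.91 × 9.81 = 8.9271 kN/m³.
With the apex down, the centroid sits h/3 = 2.77/3 = 0.923333 m below the base (the top edge), so the centroid depth is h_c = 6.3 + 0.923333 = 7.22333 m.
A = ½ × 2.09 × 2.77 = 2.89465 m².
Resultant F = γ·h_c·A = 8.9271 × 7.22333 × 2.89465 = 186.657 kN.
I_c = b·h³/36 = 2.09 × 2.77³/36 = 1.23391 m⁴.
Centre of pressure: y_p = y_c + I_c/(y_c·A) = 7.22333 + 1.23391/(7.22333 × 2.89465) = 7.22333 + 0.0590133 = 7.28234 m along the plane.
The resultant acts 0.923333 + 0.0590133 = 0.982346 m (along the plate) below the hinge at the top edge, so the moment about the hinge is M = F × 0.982346 = 186.657 × 0.982346 = 183.362 kN·m.
A normal force at the bottom, 2.77 m from the hinge, must supply this moment: P = 183.362/2.77 = 66.1957 kN.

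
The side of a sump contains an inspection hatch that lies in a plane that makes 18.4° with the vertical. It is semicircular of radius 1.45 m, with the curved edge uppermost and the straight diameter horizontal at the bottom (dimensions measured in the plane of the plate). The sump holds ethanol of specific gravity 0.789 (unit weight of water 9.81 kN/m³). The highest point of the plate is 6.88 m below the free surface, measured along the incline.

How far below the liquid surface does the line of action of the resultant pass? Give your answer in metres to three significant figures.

γ = 0.789 × 9.81 = 7.74009 kN/m³.
The plate makes 18.4° with the vertical, i.e. θ = 90° − 18.4° = 71.6° to the horizontal. Measuring y along the incline from the free-surface line, vertical depth h = y·sinθ with sinθ = 0.948876.
The centroid lies 4r/(3π) = 0.615399 m above the diameter, so r − 4r/(3π) = 1.45 − 0.615399 = 0.834601 m below the topmost point, so y_c = 6.88 + 0.834601 = 7.7146 m and h_c = 7.7146 × 0.948876 = 7.3202 m.
A = πr²/2 = π × 1.45²/2 = 3.3026 m².
Resultant F = γ·h_c·A = 7.74009 × 7.3202 × 3.3026 = 187.122 kN.
I_c = (π/8 − 8/(9π))·r⁴ = 0.109757 × 1.45⁴ = 0.485182 m⁴.
Centre of pressure: y_p = y_c + I_c/(y_c·A) = 7.7146 + 0.485182/(7.7146 × 3.3026) = 7.7146 + 0.019043 = 7.73364 m along the plane.
Vertically, h_p = y_p·sinθ = 7.73364 × 0.948876 = 7.33827 m.

h_p = 7.34 m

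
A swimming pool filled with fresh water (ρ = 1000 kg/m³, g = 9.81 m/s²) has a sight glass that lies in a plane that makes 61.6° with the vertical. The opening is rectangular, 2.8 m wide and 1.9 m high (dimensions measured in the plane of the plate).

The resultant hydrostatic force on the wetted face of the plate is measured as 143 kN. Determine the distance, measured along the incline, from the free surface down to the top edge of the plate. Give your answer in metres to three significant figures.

y_top ≈ 4.81 m

γ = ρg = 1000 × 9.81 = 9810 N/m³ = 9.81 kN/m³.
A = 2.8 × 1.9 = 5.32 m².
From F = γ·h_c·A, the centroid depth is h_c = 143/(9.81 × 5.32) = 2.74003 m.
The plate makes 61.6° with the vertical, i.e. θ = 90° − 61.6° = 28.4° to the horizontal. Measuring y along the incline from the free-surface line, vertical depth h = y·sinθ with sinθ = 0.475624.
Along the incline, y_c = h_c/sinθ = 2.74003/0.475624 = 5.76092 m.
The centroid lies 1.9/2 = 0.95 m below the top edge, so the top edge sits at y_top = 5.76092 − 0.95 = 4.81092 m along the incline.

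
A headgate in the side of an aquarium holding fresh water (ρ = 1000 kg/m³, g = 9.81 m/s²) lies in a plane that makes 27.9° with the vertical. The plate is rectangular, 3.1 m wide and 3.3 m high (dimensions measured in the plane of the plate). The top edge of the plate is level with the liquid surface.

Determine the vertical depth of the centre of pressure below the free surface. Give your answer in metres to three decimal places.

h_p = 1.944 m

γ = ρg = 1000 × 9.81 = 9810 N/m³ = 9.81 kN/m³.
The plate makes 27.9° with the vertical, i.e. θ = 90° − 27.9° = 62.1° to the horizontal. Measuring y along the incline from the free-surface line, vertical depth h = y·sinθ with sinθ = 0.883766.
The centroid lies 3.3/2 = 1.65 m below the top edge, so y_c = 1.65 m and h_c = 1.65 × 0.883766 = 1.45821 m.
A = 3.1 × 3.3 = 10.23 m².
Resultant F = γ·h_c·A = 9.81 × 1.45821 × 10.23 = 146.341 kN.
I_c = b·h³/12 = 3.1 × 3.3³/12 = 9.28372 m⁴.
Centre of pressure: y_p = y_c + I_c/(y_c·A) = 1.65 + 9.28372/(1.65 × 10.23) = 1.65 + 0.55 = 2.2 m along the plane.
Vertically, h_p = y_p·sinθ = 2.2 × 0.883766 = 1.94429 m.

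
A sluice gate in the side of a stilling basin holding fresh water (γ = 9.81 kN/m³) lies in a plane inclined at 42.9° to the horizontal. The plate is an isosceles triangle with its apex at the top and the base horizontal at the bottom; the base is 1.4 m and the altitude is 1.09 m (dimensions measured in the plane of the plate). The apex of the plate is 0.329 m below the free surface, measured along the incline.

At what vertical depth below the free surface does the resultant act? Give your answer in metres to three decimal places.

γ = 9.81 kN/m³.
Let θ = 42.9° be the plate's angle to the horizontal; measure y along the incline from where the plane meets the free surface. Vertical depth h = y·sinθ with sinθ = 0.680721.
With the apex up, the centroid sits 2h/3 = 2 × 1.09/3 = 0.726667 m below the apex, so y_c = 0.329 + 0.726667 = 1.05567 m and h_c = 1.05567 × 0.680721 = 0.718617 m.
A = ½ × 1.4 × 1.09 = 0.763 m².
Resultant F = γ·h_c·A = 9.81 × 0.718617 × 0.763 = 5.37887 kN.
I_c = b·h³/36 = 1.4 × 1.09³/36 = 0.0503622 m⁴.
Centre of pressure: y_p = y_c + I_c/(y_c·A) = 1.05567 + 0.0503622/(1.05567 × 0.763) = 1.05567 + 0.0625248 = 1.11819 m along the plane.
Vertically, h_p = y_p·sinθ = 1.11819 × 0.680721 = 0.761175 m.

h_p = 0.761 m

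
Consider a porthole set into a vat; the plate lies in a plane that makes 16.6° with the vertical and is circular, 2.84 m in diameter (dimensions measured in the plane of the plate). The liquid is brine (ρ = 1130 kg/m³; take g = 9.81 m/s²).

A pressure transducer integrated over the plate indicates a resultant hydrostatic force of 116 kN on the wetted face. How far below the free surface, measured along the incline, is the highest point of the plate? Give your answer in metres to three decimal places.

γ = ρg = 1130 × 9.81 / 1000 = 11.0853 kN/m³.
A = π(1.42)² = 6.33471 m².
From F = γ·h_c·A, the centroid depth is h_c = 116/(11.0853 × 6.33471) = 1.6519 m.
The plate makes 16.6° with the vertical, i.e. θ = 90° − 16.6° = 73.4° to the horizontal. Measuring y along the incline from the free-surface line, vertical depth h = y·sinθ with sinθ = 0.958323.
Along the incline, y_c = h_c/sinθ = 1.6519/0.958323 = 1.72374 m.
The centroid is at the centre, 1.42 m below the top of the plate, so the highest point sits at y_top = 1.72374 − 1.42 = 0.30374 m along the incline.

y_top ≈ 0.304 m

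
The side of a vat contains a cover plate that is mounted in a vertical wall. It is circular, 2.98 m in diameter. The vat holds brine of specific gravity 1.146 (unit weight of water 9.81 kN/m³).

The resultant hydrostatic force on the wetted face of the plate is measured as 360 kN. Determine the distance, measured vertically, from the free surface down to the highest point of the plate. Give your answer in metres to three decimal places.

d_top ≈ 3.101 m

γ = 1.146 × 9.81 = 11.24226 kN/m³.
A = π(1.49)² = 6.97465 m².
From F = γ·h_c·A, the centroid depth is h_c = 360/(11.24226 × 6.97465) = 4.5912 m.
The centroid is at the centre, 1.49 m below the top of the plate, so the highest point sits at h_top = 4.5912 − 1.49 = 3.1012 m below the surface.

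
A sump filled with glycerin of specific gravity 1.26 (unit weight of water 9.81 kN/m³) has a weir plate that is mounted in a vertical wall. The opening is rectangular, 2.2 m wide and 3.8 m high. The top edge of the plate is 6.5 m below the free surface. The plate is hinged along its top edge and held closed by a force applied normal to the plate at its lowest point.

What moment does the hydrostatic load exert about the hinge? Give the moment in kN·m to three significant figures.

γ = 1.26 × 9.81 = 12.3606 kN/m³.
The centroid lies 3.8/2 = 1.9 m below the top edge, so the centroid depth is h_c = 6.5 + 1.9 = 8.4 m.
A = 2.2 × 3.8 = 8.36 m².
Resultant F = γ·h_c·A = 12.3606 × 8.4 × 8.36 = 868.011 kN.
I_c = b·h³/12 = 2.2 × 3.8³/12 = 10.0599 m⁴.
Centre of pressure: y_p = y_c + I_c/(y_c·A) = 8.4 + 10.0599/(8.4 × 8.36) = 8.4 + 0.143254 = 8.54325 m along the plane.
The resultant acts 1.9 + 0.143254 = 2.04325 m (along the plate) below the hinge at the top edge, so the moment about the hinge is M = F × 2.04325 = 868.011 × 2.04325 = 1773.56 kN·m.

M ≈ 1770 kN·m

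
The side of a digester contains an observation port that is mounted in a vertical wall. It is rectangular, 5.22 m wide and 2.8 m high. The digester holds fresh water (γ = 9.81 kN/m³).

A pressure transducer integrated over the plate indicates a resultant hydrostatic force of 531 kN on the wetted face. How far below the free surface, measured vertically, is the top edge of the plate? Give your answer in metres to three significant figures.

γ = 9.81 kN/m³.
A = 5.22 × 2.8 = 14.616 m².
From F = γ·h_c·A, the centroid depth is h_c = 531/(9.81 × 14.616) = 3.70337 m.
The centroid lies 2.8/2 = 1.4 m below the top edge, so the top edge sits at h_top = 3.70337 − 1.4 = 2.30337 m below the surface.

d_top ≈ 2.30 m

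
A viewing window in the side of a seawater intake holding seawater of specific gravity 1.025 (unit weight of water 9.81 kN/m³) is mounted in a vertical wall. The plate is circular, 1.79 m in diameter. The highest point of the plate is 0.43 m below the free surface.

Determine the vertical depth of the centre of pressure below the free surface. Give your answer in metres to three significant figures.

h_p = 1.48 m

γ = 1.025 × 9.81 = 10.05525 kN/m³.
The centroid is at the centre, 0.895 m below the top of the plate, so the centroid depth is h_c = 0.43 + 0.895 = 1.325 m.
A = π(0.895)² = 2.51649 m².
Resultant F = γ·h_c·A = 10.05525 × 1.325 × 2.51649 = 33.5277 kN.
I_c = πr⁴/4 = π × 0.895⁴/4 = 0.503944 m⁴.
Centre of pressure: y_p = y_c + I_c/(y_c·A) = 1.325 + 0.503944/(1.325 × 2.51649) = 1.325 + 0.151137 = 1.47614 m along the plane.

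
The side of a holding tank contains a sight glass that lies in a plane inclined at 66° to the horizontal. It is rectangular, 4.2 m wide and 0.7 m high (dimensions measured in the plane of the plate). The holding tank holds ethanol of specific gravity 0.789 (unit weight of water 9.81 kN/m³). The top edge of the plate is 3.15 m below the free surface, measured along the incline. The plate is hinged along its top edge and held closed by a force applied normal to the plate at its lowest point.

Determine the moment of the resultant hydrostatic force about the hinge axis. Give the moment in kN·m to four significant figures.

M ≈ 26.31 kN·m

γ = 0.789 × 9.81 = 7.74009 kN/m³.
Let θ = 66° be the plate's angle to the horizontal; measure y along the incline from where the plane meets the free surface. Vertical depth h = y·sinθ with sinθ = 0.913545.
The centroid lies 0.7/2 = 0.35 m below the top edge, so y_c = 3.15 + 0.35 = 3.5 m and h_c = 3.5 × 0.913545 = 3.19741 m.
A = 4.2 × 0.7 = 2.94 m².
Resultant F = γ·h_c·A = 7.74009 × 3.19741 × 2.94 = 72.7598 kN.
I_c = b·h³/12 = 4.2 × 0.7³/12 = 0.12005 m⁴.
Centre of pressure: y_p = y_c + I_c/(y_c·A) = 3.5 + 0.12005/(3.5 × 2.94) = 3.5 + 0.0116667 = 3.51167 m along the plane.
The resultant acts 0.35 + 0.0116667 = 0.361667 m (along the plate) below the hinge at the top edge, so the moment about the hinge is M = F × 0.361667 = 72.7598 × 0.361667 = 26.3148 kN·m.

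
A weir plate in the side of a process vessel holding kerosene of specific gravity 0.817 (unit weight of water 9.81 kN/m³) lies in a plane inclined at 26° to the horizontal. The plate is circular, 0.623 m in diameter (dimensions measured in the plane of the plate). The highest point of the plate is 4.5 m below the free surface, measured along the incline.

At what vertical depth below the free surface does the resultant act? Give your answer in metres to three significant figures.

h_p = 2.11 m

γ = 0.817 × 9.81 = 8.01477 kN/m³.
Let θ = 26° be the plate's angle to the horizontal; measure y along the incline from where the plane meets the free surface. Vertical depth h = y·sinθ with sinθ = 0.438371.
The centroid is at the centre, 0.3115 m below the top of the plate, so y_c = 4.5 + 0.3115 = 4.8115 m and h_c = 4.8115 × 0.438371 = 2.10922 m.
A = π(0.3115)² = 0.304836 m².
Resultant F = γ·h_c·A = 8.01477 × 2.10922 × 0.304836 = 5.15323 kN.
I_c = πr⁴/4 = π × 0.3115⁴/4 = 0.00739473 m⁴.
Centre of pressure: y_p = y_c + I_c/(y_c·A) = 4.8115 + 0.00739473/(4.8115 × 0.304836) = 4.8115 + 0.00504168 = 4.81654 m along the plane.
Vertically, h_p = y_p·sinθ = 4.81654 × 0.438371 = 2.11143 m.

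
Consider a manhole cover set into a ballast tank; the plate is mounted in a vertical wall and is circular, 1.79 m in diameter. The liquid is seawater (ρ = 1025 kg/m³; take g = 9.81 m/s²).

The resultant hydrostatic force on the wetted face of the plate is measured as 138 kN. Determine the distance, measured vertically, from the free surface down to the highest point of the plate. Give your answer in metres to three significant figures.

γ = ρg = 1025 × 9.81 / 1000 = 10.05525 kN/m³.
A = π(0.895)² = 2.51649 m².
From F = γ·h_c·A, the centroid depth is h_c = 138/(10.05525 × 2.51649) = 5.4537 m.
The centroid is at the centre, 0.895 m below the top of the plate, so the highest point sits at h_top = 5.4537 − 0.895 = 4.5587 m below the surface.

d_top ≈ 4.56 m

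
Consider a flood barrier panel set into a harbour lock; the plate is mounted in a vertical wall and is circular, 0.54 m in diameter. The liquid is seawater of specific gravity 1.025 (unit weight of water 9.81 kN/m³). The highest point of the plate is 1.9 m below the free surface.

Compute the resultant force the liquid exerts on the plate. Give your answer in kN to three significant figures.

γ = 1.025 × 9.81 = 10.05525 kN/m³.
The centroid is at the centre, 0.27 m below the top of the plate, so the centroid depth is h_c = 1.9 + 0.27 = 2.17 m.
A = π(0.27)² = 0.229022 m².
Resultant F = γ·h_c·A = 10.05525 × 2.17 × 0.229022 = 4.99724 kN.

F ≈ 5.00 kN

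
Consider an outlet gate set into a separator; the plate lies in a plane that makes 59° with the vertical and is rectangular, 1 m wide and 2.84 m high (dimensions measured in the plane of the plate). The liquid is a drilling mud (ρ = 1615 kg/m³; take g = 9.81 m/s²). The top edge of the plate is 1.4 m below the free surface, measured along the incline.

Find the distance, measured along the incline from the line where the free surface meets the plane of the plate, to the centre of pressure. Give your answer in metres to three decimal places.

γ = ρg = 1615 × 9.81 / 1000 = 15.84315 kN/m³.
The plate makes 59° with the vertical, i.e. θ = 90° − 59° = 31° to the horizontal. Measuring y along the incline from the free-surface line, vertical depth h = y·sinθ with sinθ = 0.515038.
The centroid lies 2.84/2 = 1.42 m below the top edge, so y_c = 1.4 + 1.42 = 2.82 m and h_c = 2.82 × 0.515038 = 1.45241 m.
A = 1 × 2.84 = 2.84 m².
Resultant F = γ·h_c·A = 15.84315 × 1.45241 × 2.84 = 65.3505 kN.
I_c = b·h³/12 = 1 × 2.84³/12 = 1.90886 m⁴.
Centre of pressure: y_p = y_c + I_c/(y_c·A) = 2.82 + 1.90886/(2.82 × 2.84) = 2.82 + 0.238345 = 3.05834 m along the plane.

y_p = 3.058 m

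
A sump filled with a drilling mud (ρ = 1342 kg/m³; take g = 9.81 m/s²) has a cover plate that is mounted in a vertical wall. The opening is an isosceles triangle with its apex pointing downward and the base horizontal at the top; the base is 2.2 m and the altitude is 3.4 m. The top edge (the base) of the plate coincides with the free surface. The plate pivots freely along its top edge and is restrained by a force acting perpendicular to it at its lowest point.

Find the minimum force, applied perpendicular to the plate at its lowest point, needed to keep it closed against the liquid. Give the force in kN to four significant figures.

P ≈ 27.90 kN

γ = ρg = 1342 × 9.81 / 1000 = 13.16502 kN/m³.
With the apex down, the centroid sits h/3 = 3.4/3 = 1.13333 m below the base (the top edge), so the centroid depth is h_c = 1.13333 m.
A = ½ × 2.2 × 3.4 = 3.74 m².
Resultant F = γ·h_c·A = 13.16502 × 1.13333 × 3.74 = 55.802 kN.
I_c = b·h³/36 = 2.2 × 3.4³/36 = 2.40191 m⁴.
Centre of pressure: y_p = y_c + I_c/(y_c·A) = 1.13333 + 2.40191/(1.13333 × 3.74) = 1.13333 + 0.566668 = 1.7 m along the plane.
The resultant acts 1.13333 + 0.566668 = 1.7 m (along the plate) below the hinge at the top edge, so the moment about the hinge is M = F × 1.7 = 55.802 × 1.7 = 94.8634 kN·m.
A normal force at the bottom, 3.4 m from the hinge, must supply this moment: P = 94.8634/3.4 = 27.901 kN.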